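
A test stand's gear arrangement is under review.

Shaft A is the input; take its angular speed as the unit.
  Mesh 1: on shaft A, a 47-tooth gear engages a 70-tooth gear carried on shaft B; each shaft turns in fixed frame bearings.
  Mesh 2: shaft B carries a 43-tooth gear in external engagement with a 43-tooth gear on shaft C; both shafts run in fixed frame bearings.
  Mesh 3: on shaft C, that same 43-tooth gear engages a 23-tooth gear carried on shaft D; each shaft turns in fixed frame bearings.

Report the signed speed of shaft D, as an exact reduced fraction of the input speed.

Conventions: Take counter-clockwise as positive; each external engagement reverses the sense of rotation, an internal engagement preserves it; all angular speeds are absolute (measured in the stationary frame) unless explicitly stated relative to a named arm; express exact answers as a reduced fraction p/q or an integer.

3-mesh fixed-axis compound train (all bearings frame-fixed)
mesh 1 [47T→70T]: |ω|/ω_in = 1×47/70 = 47/70, sense flips to −
mesh 2 [43T→43T]: |ω|/ω_in = (47/70)×43/43 = 47/70, sense flips to +
mesh 3 [43T→23T]: |ω|/ω_in = (47/70)×43/23 = 2021/1610, sense flips to −
signed output speed (× input speed) = -2021/1610

-2021/1610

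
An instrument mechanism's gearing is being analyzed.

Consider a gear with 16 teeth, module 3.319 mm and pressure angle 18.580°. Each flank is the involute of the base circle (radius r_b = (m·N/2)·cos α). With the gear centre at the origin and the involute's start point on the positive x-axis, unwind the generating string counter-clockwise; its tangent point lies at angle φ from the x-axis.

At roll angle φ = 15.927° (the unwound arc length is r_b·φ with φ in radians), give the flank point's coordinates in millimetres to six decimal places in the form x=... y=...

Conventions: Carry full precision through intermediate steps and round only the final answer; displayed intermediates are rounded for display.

x=26.121793 y=0.178815

class = single-mesh tooth geometry [base-circle involute, m = 3.319, 16T]
pitch radius r_p = m·N/2 = 3.319·16/2 = 26.552000
base radius r_b = r_p·cos α = 26.552000·cos 18.580° = 25.168102
roll angle φ = 15.927° = 0.27797859 rad
x = r_b·(cos φ + φ·sin φ) = 26.121793
y = r_b·(sin φ − φ·cos φ) = 0.178815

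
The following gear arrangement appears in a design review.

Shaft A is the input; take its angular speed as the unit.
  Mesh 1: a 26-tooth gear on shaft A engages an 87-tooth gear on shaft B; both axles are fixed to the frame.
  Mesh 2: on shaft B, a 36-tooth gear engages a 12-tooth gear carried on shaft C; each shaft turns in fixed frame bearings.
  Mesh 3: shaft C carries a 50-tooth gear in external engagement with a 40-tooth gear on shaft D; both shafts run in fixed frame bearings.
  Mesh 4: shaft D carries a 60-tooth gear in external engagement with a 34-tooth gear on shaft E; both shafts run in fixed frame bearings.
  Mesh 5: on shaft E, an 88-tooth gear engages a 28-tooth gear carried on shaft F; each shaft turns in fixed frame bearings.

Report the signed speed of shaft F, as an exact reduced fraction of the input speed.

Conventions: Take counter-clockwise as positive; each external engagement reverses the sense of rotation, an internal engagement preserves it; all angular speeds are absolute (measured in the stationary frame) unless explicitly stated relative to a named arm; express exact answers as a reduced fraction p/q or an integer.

5-mesh fixed-axis compound train (all bearings frame-fixed)
mesh 1 [26T→87T]: |ω|/ω_in = 1×26/87 = 26/87, sense flips to −
mesh 2 [36T→12T]: |ω|/ω_in = (26/87)×36/12 = 26/29, sense flips to +
mesh 3 [50T→40T]: |ω|/ω_in = (26/29)×50/40 = 65/58, sense flips to −
mesh 4 [60T→34T]: |ω|/ω_in = (65/58)×60/34 = 975/493, sense flips to +
mesh 5 [88T→28T]: |ω|/ω_in = (975/493)×88/28 = 21450/3451, sense flips to −
signed output speed (× input speed) = -21450/3451

-21450/3451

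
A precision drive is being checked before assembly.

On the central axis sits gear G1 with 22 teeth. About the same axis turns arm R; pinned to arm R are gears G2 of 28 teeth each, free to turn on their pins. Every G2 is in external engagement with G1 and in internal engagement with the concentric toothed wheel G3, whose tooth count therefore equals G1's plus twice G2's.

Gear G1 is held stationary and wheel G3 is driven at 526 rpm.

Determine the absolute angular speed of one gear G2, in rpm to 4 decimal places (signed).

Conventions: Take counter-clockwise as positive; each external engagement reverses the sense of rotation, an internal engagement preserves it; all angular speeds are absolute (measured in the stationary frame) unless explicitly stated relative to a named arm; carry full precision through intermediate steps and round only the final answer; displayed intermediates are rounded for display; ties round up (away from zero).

class = planetary set [G3 = 22+2·28 = 78; Willis about the carrier]
normalise by the input: solve with ω_ring = 1, then scale by 526 rpm
ring teeth: 22 + 2·28 = 78
22(ω_sun−ω_arm) = −78(ω_ring−ω_arm),  ω_sun = 0, ω_ring = 1
22(0−ω_arm) = −78(1−ω_arm)  ⇒  100·ω_arm = 78  ⇒  ω_arm = 39/50
sun–planet mesh: 22·(0−39/50) = −28·(ω_p−ω_arm)  ⇒  ω_p−ω_arm = 429/700
ω_p = 39/50 + 429/700 = 39/28
scale: ω_p = 39/28 × 526 rpm = +732.6429 rpm

+732.6429 rpm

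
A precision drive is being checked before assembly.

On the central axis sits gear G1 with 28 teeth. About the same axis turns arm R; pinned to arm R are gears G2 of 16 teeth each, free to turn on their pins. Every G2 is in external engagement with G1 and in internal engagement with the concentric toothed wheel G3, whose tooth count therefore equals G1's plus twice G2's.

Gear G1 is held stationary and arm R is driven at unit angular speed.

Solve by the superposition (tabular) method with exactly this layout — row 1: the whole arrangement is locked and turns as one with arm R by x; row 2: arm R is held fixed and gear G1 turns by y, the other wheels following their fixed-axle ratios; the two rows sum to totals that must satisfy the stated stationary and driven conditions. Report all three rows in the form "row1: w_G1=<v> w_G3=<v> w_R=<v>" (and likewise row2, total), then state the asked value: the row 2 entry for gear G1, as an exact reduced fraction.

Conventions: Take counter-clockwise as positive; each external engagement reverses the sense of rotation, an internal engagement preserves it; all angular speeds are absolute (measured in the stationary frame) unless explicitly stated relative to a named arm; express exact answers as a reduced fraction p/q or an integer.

row1: w_G1=1 w_G3=1 w_R=1
row2: w_G1=-1 w_G3=7/15 w_R=0
total: w_G1=0 w_G3=22/15 w_R=1
asked value: -1

class = planetary set [G3 = 28+2·16 = 60; Willis about the carrier]
superposition row 1 [locked train]: every member turns x
row 2 — arm fixed, fixed-axis ratios: sun y, ring −(28/60)·y, arm 0
boundary: total ω_sun = x + y = 0 and total ω_arm = x = 1  ⇒  y = -1, x = 1
row 2 ring = −(28/60)·(-1) = 7/15
totals (row 1 + row 2): sun 1 + (-1) = 0, ring 1 + 7/15 = 22/15, arm 1 + 0 = 1
asked cell (row2, sun) = -1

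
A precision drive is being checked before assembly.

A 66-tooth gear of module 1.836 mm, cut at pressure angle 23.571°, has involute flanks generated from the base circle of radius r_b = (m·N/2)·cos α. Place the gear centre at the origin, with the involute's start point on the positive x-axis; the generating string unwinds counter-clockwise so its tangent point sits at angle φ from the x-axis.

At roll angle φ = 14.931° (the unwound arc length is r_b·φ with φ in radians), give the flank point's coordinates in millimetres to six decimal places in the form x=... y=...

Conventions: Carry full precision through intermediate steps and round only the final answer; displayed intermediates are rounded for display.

class = single-mesh tooth geometry [base-circle involute, m = 1.836, 66T]
pitch radius r_p = m·N/2 = 1.836·66/2 = 60.588000
base radius r_b = r_p·cos α = 60.588000·cos 23.571° = 55.532855
roll angle φ = 14.931° = 0.26059511 rad
x = r_b·(cos φ + φ·sin φ) = 57.386576
y = r_b·(sin φ − φ·cos φ) = 0.325368

x=57.386576 y=0.325368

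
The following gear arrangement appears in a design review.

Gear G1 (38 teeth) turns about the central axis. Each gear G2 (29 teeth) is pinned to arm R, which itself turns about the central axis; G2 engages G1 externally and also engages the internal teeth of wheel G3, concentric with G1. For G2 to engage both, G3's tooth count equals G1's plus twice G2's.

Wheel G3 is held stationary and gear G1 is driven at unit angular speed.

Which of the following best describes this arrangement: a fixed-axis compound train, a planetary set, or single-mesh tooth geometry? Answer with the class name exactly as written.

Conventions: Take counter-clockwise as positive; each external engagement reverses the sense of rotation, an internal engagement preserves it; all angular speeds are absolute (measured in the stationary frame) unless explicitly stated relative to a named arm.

planetary set

class = planetary set [G3 = 38+2·29 = 96; Willis about the carrier]
classification: planetary set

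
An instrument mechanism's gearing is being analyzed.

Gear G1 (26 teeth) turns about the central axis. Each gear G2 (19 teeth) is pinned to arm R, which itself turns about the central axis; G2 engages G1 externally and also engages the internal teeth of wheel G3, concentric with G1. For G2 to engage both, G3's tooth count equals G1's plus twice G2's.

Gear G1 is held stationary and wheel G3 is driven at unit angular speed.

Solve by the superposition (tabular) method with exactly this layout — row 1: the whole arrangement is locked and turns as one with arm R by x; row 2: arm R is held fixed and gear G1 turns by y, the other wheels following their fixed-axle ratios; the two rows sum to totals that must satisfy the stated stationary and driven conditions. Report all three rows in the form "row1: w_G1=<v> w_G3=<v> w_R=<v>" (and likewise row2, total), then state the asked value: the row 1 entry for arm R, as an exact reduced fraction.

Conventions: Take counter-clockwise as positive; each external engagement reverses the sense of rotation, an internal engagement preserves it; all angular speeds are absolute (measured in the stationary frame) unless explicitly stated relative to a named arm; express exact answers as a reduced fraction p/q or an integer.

topology: planetary set — G1 26T / G2 19T / G3 64T, arm = carrier (Willis)
row 1: whole set turns with the arm by x
row 2 — arm fixed, fixed-axis ratios: sun y, ring −(26/64)·y, arm 0
boundary: total ω_sun = x + y = 0 and total ω_ring = x − (26/64)·y = 1  ⇒  y = -32/45, x = 32/45
row 2 ring = −(26/64)·(-32/45) = 13/45
totals (row 1 + row 2): sun 32/45 + (-32/45) = 0, ring 32/45 + 13/45 = 1, arm 32/45 + 0 = 32/45
asked cell (row1, arm) = 32/45

row1: w_G1=32/45 w_G3=32/45 w_R=32/45
row2: w_G1=-32/45 w_G3=13/45 w_R=0
total: w_G1=0 w_G3=1 w_R=32/45
asked value: 32/45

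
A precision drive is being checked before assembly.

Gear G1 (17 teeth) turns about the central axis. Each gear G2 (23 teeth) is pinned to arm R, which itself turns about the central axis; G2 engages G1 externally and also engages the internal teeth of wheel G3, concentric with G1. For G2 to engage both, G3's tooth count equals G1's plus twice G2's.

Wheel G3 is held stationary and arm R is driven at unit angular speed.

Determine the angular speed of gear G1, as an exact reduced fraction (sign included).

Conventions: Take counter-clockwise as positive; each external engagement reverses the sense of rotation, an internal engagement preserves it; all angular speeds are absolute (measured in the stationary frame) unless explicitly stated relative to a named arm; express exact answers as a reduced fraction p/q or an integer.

80/17

topology: planetary set — G1 17T / G2 23T / G3 63T, arm = carrier (Willis)
ring teeth: 17 + 2·23 = 63
17(ω_sun−ω_arm) = −63(ω_ring−ω_arm),  ω_ring = 0, ω_arm = 1
ω_sun = 1 − (63/17)(0−1) = 80/17
exact speed ratio = 80/17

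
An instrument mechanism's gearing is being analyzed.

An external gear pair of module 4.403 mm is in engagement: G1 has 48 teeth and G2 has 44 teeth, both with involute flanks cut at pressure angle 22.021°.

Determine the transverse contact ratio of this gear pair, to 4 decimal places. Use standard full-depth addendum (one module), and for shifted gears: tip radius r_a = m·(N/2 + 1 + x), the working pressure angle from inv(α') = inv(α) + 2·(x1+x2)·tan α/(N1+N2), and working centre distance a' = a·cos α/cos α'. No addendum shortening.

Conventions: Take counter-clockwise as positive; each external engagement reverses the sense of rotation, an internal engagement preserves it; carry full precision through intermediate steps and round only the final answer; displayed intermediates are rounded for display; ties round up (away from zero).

1.6431

class = single-mesh tooth geometry [involute pair 48T × 44T, m = 4.403]
base radii: r_b1 = 97.962857, r_b2 = 89.799285
tip radii: r_a1 = 110.075000, r_a2 = 101.269000
no profile shift: α' = α, a' = a
action lengths: √(r_a1²−r_b1²) = 50.197453, √(r_a2²−r_b2²) = 46.813446
base pitch p_b = π·m·cos α = 12.823308
CR = (50.197453 + 46.813446 − 202.538000·sin 22.02100°)/12.823308 = 1.643102
contact ratio ≈ 1.6431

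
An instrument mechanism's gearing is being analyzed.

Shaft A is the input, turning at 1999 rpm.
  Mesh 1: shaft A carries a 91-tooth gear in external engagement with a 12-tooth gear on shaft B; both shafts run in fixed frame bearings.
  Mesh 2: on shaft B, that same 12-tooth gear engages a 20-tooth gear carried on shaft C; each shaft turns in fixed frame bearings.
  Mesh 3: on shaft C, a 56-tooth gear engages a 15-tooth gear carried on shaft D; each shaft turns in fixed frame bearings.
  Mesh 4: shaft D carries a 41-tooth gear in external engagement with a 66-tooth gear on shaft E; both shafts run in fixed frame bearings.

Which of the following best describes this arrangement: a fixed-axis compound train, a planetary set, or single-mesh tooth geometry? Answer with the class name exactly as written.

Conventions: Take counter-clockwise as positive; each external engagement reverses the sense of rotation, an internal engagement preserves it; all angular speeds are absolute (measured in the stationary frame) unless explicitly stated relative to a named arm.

topology: fixed-axis compound train — 4 meshes, A→E
classification: fixed-axis compound train

fixed-axis compound train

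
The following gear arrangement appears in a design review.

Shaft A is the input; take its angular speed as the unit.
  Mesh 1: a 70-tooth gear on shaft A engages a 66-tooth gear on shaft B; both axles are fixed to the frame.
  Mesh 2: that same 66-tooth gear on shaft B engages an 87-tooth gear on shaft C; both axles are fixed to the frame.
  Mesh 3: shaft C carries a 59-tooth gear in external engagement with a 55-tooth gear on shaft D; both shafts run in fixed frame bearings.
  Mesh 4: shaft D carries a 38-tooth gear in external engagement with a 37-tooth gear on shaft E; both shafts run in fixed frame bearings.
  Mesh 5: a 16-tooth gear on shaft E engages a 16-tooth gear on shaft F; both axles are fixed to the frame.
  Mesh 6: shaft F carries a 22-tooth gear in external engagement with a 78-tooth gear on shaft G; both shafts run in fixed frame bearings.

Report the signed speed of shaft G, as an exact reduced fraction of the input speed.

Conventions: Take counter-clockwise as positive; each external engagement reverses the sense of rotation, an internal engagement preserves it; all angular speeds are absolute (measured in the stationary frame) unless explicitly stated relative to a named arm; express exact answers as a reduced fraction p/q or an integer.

6-mesh fixed-axis compound train (all bearings frame-fixed)
mesh 1 [70T→66T]: |ω|/ω_in = 1×70/66 = 35/33, sense flips to −
mesh 2 [66T→87T]: |ω|/ω_in = (35/33)×66/87 = 70/87, sense flips to +
mesh 3 [59T→55T]: |ω|/ω_in = (70/87)×59/55 = 826/957, sense flips to −
mesh 4 [38T→37T]: |ω|/ω_in = (826/957)×38/37 = 31388/35409, sense flips to +
mesh 5 [16T→16T]: |ω|/ω_in = (31388/35409)×16/16 = 31388/35409, sense flips to −
mesh 6 [22T→78T]: |ω|/ω_in = (31388/35409)×22/78 = 31388/125541, sense flips to +
signed output speed (× input speed) = 31388/125541

31388/125541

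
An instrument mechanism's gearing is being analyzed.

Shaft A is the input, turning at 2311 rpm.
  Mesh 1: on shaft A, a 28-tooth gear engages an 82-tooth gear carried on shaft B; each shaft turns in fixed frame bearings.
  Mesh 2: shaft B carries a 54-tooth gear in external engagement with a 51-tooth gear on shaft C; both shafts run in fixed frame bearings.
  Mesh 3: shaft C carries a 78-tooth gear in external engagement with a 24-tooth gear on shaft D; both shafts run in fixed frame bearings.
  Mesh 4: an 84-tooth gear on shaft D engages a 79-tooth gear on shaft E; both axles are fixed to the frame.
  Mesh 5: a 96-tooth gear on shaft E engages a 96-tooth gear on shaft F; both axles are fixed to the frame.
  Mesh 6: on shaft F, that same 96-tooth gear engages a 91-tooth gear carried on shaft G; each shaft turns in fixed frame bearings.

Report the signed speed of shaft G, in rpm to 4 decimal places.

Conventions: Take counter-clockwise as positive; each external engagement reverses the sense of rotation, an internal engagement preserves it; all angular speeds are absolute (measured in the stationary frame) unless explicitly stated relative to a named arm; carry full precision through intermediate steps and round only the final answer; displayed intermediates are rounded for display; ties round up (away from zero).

+3046.0225 rpm

class = fixed-axis compound train [6 meshes; 6 ratios multiply, 6 sense flips]
mesh 1 [28T→82T]: ω = 2311.0000×28/82 = 789.1220 rpm, sense flips to −
mesh 2 [54T→51T]: ω = 789.1220×54/51 = 835.5409 rpm, sense flips to +
mesh 3 [78T→24T]: ω = 835.5409×78/24 = 2715.5079 rpm, sense flips to −
mesh 4 [84T→79T]: ω = 2715.5079×84/79 = 2887.3755 rpm, sense flips to +
mesh 5 [96T→96T]: ω = 2887.3755×96/96 = 2887.3755 rpm, sense flips to −
mesh 6 [96T→91T]: ω = 2887.3755×96/91 = 3046.0225 rpm, sense flips to +
signed output speed = +3046.0225 rpm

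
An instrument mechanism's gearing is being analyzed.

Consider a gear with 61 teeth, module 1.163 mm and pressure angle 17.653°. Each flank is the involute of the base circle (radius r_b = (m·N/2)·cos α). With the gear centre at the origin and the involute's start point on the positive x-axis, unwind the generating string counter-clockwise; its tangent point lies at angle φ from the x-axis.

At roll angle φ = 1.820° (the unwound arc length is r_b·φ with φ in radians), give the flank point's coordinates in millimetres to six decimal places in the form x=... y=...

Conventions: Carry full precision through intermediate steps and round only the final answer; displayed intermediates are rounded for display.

topology: single-mesh involute geometry — m = 1.163, N = 61
pitch radius r_p = m·N/2 = 1.163·61/2 = 35.471500
base radius r_b = r_p·cos α = 35.471500·cos 17.653° = 33.801167
roll angle φ = 1.820° = 0.03176499 rad
x = r_b·(cos φ + φ·sin φ) = 33.818216
y = r_b·(sin φ − φ·cos φ) = 0.000361

x=33.818216 y=0.000361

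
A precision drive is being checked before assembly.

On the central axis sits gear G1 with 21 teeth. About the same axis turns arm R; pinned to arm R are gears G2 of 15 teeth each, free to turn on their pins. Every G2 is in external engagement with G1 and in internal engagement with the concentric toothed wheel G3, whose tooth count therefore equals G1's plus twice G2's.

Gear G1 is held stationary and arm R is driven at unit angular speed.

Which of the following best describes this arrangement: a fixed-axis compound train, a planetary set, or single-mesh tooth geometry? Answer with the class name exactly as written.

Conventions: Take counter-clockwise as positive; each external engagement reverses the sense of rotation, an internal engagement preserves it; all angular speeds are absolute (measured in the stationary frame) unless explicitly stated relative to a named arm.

planetary set (21T centre, 15T on arm, 51T internal) — Willis relation
classification: planetary set

planetary set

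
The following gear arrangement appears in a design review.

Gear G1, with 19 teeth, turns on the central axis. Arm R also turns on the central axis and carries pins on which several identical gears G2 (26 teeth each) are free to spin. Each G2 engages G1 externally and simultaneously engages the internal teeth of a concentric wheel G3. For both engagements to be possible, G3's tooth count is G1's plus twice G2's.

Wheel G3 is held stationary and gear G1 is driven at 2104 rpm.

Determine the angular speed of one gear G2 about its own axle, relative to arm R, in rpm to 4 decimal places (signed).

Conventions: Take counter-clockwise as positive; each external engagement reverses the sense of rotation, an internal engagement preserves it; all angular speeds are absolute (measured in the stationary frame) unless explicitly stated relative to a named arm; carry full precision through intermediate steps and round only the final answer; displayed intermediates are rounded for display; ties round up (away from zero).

class = planetary set [G3 = 19+2·26 = 71; Willis about the carrier]
normalise by the input: solve with ω_sun = 1, then scale by 2104 rpm
ring teeth: 19 + 2·26 = 71
19(ω_sun−ω_arm) = −71(ω_ring−ω_arm),  ω_ring = 0, ω_sun = 1
19(1−ω_arm) = −71(0−ω_arm)  ⇒  90·ω_arm = 19  ⇒  ω_arm = 19/90
sun–planet mesh: 19·(1−19/90) = −26·(ω_p−ω_arm)  ⇒  ω_p−ω_arm = -1349/2340
scale: ω_p−ω_arm = -1349/2340 × 2104 rpm = -1212.9470 rpm

-1212.9470 rpm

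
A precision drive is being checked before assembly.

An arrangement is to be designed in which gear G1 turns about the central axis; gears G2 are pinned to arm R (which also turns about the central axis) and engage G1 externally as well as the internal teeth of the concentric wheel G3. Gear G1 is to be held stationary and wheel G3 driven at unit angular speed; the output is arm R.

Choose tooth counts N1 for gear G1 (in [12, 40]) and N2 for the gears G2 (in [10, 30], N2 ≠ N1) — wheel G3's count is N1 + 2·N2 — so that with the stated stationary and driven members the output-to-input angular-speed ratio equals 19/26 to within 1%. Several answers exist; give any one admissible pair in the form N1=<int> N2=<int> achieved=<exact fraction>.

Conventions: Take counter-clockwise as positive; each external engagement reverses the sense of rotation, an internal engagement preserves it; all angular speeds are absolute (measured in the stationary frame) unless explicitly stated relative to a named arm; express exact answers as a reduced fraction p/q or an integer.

N1=14 N2=12 achieved=19/26

topology: planetary set — design target 19/26, arm = carrier (Willis)
Willis with ω_sun = 0: ω_arm/ω_ring = N3/(N1+N3); set equal to 19/26  ⇒  N3/N1 = (19/26)/(1 − 19/26) = 19/7
N3 = N1 + 2·N2  ⇒  N2/N1 = (N3/N1 − 1)/2 = (19/7 − 1)/2 = 6/7
smallest multiple with N1 ≥ 12 and N2 ≥ 10: k = 2  ⇒  N1 = 2·7 = 14, N2 = 2·6 = 12 (N1 ≤ 40, N2 ≤ 30, N2 ≠ N1 ✓), N3 = 14 + 2·12 = 38
check: N3/(N1+N3) with N1 = 14, N3 = 38 gives 19/26; |achieved − target| = 0 ≤ 19/2600 ✓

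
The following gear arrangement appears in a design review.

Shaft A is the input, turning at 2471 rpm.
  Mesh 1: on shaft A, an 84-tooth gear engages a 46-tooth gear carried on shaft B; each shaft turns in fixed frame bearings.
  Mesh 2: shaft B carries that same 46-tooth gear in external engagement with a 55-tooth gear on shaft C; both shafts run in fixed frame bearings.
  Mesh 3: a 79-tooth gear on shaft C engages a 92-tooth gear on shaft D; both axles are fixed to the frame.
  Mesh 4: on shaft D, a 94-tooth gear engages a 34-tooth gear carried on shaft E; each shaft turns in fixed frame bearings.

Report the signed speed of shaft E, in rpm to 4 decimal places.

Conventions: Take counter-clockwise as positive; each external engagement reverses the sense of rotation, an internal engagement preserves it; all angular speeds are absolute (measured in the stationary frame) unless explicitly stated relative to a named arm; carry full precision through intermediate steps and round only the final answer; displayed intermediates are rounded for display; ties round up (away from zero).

4-mesh fixed-axis compound train (all bearings frame-fixed)
mesh 1 [84T→46T]: ω = 2471.0000×84/46 = 4512.2609 rpm, sense flips to −
mesh 2 [46T→55T]: ω = 4512.2609×46/55 = 3773.8909 rpm, sense flips to +
mesh 3 [79T→92T]: ω = 3773.8909×79/92 = 3240.6237 rpm, sense flips to −
mesh 4 [94T→34T]: ω = 3240.6237×94/34 = 8959.3714 rpm, sense flips to +
signed output speed = +8959.3714 rpm

+8959.3714 rpm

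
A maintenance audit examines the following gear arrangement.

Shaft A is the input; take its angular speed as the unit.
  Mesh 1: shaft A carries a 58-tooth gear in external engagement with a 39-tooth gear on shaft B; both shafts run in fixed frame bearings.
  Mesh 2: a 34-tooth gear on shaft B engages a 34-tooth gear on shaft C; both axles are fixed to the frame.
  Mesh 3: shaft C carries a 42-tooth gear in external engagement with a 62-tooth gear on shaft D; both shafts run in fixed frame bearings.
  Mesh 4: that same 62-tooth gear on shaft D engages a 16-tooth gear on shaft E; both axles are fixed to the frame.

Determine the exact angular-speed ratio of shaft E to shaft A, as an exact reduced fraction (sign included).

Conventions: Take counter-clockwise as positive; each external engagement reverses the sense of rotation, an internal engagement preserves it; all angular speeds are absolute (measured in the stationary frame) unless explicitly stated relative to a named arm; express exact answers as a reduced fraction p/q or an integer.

class = fixed-axis compound train [4 meshes; 4 ratios multiply, 4 sense flips]
mesh 1 [58T→39T]: running ratio 58/39, sense −
mesh 2 [34T→34T]: running ratio 58/39, sense +
mesh 3 [42T→62T]: running ratio 406/403, sense −
mesh 4 [62T→16T]: running ratio 203/52, sense +
ω_out/ω_in = 203/52

203/52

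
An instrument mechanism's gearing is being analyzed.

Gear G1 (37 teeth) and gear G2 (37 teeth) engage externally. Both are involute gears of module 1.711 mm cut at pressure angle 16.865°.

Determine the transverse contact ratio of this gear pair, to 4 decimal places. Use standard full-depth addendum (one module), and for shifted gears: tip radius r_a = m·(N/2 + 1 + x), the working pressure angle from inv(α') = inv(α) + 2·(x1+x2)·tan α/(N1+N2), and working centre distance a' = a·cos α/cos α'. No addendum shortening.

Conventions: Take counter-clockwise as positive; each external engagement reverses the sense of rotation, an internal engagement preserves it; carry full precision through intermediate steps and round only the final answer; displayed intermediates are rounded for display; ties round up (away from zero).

single-mesh involute tooth geometry (37T engaging 37T at module 1.711)
base radii: r_b1 = 30.292114, r_b2 = 30.292114
tip radii: r_a1 = 33.364500, r_a2 = 33.364500
no profile shift: α' = α, a' = a
action lengths: √(r_a1²−r_b1²) = 13.984909, √(r_a2²−r_b2²) = 13.984909
base pitch p_b = π·m·cos α = 5.144080
CR = (13.984909 + 13.984909 − 63.307000·sin 16.86500°)/5.144080 = 1.866872
contact ratio ≈ 1.8669

1.8669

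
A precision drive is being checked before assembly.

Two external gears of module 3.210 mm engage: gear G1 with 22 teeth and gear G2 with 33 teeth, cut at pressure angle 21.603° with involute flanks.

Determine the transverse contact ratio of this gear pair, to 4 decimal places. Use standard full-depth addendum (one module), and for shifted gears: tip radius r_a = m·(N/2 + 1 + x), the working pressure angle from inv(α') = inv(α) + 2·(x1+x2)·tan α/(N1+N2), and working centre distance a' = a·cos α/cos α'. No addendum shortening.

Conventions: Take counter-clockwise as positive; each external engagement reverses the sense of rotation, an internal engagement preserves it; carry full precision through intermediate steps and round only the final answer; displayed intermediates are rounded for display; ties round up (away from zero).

single-mesh involute tooth geometry (22T engaging 33T at module 3.210)
base radii: r_b1 = 32.829727, r_b2 = 49.244591
tip radii: r_a1 = 38.520000, r_a2 = 56.175000
no profile shift: α' = α, a' = a
action lengths: √(r_a1²−r_b1²) = 20.149427, √(r_a2²−r_b2²) = 27.029630
base pitch p_b = π·m·cos α = 9.376148
CR = (20.149427 + 27.029630 − 88.275000·sin 21.60300°)/9.376148 = 1.565522
contact ratio ≈ 1.5655

1.5655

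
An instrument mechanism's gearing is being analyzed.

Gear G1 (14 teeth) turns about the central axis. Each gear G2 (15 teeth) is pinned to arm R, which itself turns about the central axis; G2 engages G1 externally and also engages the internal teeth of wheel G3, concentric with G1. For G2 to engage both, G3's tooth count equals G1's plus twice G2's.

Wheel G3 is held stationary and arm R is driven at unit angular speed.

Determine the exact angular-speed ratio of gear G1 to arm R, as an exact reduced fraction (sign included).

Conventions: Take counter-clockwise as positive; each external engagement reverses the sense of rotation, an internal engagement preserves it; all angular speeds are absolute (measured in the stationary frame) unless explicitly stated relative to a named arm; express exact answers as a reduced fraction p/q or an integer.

class = planetary set [G3 = 14+2·15 = 44; Willis about the carrier]
ring teeth: 14 + 2·15 = 44
14(ω_sun−ω_arm) = −44(ω_ring−ω_arm),  ω_ring = 0, ω_arm = 1
ω_sun = 1 − (44/14)(0−1) = 29/7
ω_out/ω_in = 29/7

29/7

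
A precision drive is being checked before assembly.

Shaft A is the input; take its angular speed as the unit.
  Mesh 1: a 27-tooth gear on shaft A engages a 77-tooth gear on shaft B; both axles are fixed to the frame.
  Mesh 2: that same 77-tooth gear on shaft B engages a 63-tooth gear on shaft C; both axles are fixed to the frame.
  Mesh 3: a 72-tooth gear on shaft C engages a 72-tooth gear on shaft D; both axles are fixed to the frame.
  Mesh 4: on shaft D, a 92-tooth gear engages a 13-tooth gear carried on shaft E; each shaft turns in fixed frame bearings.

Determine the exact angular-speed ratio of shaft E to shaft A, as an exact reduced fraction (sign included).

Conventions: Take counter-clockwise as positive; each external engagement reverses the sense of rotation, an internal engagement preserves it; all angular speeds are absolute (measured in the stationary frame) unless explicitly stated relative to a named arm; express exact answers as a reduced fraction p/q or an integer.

class = fixed-axis compound train [4 meshes; 4 ratios multiply, 4 sense flips]
mesh 1 [27T→77T]: running ratio 27/77, sense −
mesh 2 [77T→63T]: running ratio 3/7, sense +
mesh 3 [72T→72T]: running ratio 3/7, sense −
mesh 4 [92T→13T]: running ratio 276/91, sense +
ω_out/ω_in = 276/91

276/91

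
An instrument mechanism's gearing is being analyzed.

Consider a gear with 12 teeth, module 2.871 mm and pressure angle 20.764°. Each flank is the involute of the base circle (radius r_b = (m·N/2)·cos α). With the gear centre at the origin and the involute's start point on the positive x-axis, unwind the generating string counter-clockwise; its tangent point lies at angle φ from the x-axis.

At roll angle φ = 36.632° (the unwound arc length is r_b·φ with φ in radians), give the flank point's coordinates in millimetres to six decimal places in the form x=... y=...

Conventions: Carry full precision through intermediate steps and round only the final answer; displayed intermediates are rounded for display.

x=19.070327 y=1.346647

topology: single-mesh involute geometry — m = 2.871, N = 12
pitch radius r_p = m·N/2 = 2.871·12/2 = 17.226000
base radius r_b = r_p·cos α = 17.226000·cos 20.764° = 16.107147
roll angle φ = 36.632° = 0.63934901 rad
x = r_b·(cos φ + φ·sin φ) = 19.070327
y = r_b·(sin φ − φ·cos φ) = 1.346647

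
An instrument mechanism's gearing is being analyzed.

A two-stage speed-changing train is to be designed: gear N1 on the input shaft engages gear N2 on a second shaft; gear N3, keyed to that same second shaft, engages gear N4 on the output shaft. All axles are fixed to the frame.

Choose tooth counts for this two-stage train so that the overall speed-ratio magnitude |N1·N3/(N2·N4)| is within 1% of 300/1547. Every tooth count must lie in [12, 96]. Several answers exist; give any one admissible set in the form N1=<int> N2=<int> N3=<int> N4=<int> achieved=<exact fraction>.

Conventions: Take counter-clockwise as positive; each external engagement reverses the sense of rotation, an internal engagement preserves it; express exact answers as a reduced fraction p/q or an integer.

N1=12 N2=17 N3=25 N4=91 achieved=300/1547

class = fixed-axis compound train [2-stage, 300/1547 wanted]
target = 300/1547 in lowest terms: an exact hit needs N1·N3 = k·300 and N2·N4 = k·1547 for one integer k, every count in [12, 96]; additionally prefer no 1:1 stage (N1 ≠ N2, N3 ≠ N4)
k = 1: N1·N3 = 300 = 12·25, N2·N4 = 1547 = 17·91
achieved = 12·25/(17·91) = 300/1547; |achieved − target| = 0 ≤ 3/1547 ✓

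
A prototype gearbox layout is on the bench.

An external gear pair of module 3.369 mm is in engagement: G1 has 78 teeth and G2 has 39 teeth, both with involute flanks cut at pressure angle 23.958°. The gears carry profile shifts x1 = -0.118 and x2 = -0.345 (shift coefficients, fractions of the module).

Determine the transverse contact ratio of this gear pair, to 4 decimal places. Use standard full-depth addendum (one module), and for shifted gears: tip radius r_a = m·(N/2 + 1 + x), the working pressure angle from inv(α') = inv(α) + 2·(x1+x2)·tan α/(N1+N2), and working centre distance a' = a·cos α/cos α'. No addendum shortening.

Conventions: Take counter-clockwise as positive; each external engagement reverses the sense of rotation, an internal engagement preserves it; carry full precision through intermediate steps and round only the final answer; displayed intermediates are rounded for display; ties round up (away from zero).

1.6546

recognized (one external pair, fixed centres): single-mesh tooth geometry, m = 3.369, N1 = 78, N2 = 39
base radii: r_b1 = 120.070794, r_b2 = 60.035397
tip radii: r_a1 = 134.362458, r_a2 = 67.902195
inv(α') = inv(23.958°) + 2·(-0.118-0.345)·tan α/(78+39) = 0.02268782  ⇒  α' = 22.88447°
a' = a·cos α / cos α' = 197.0865·cos 23.958°/cos 22.88447° = 195.493306
action lengths: √(r_a1²−r_b1²) = 60.301531, √(r_a2²−r_b2²) = 31.724741
base pitch p_b = π·m·cos α = 9.672142
CR = (60.301531 + 31.724741 − 195.493306·sin 22.88447°)/9.672142 = 1.654644
contact ratio ≈ 1.6546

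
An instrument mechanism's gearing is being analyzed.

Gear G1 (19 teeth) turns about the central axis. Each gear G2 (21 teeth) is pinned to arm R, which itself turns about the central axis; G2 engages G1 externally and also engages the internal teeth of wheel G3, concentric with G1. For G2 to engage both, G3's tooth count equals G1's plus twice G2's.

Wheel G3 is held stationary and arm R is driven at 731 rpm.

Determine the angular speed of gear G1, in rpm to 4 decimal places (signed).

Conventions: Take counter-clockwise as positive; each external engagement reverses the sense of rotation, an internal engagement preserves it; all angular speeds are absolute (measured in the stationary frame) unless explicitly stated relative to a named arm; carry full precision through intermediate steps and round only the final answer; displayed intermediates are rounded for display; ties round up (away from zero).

class = planetary set [G3 = 19+2·21 = 61; Willis about the carrier]
normalise by the input: solve with ω_arm = 1, then scale by 731 rpm
ring teeth: 19 + 2·21 = 61
19(ω_sun−ω_arm) = −61(ω_ring−ω_arm),  ω_ring = 0, ω_arm = 1
ω_sun = 1 − (61/19)(0−1) = 80/19
scale: ω_sun = 80/19 × 731 rpm = +3077.8947 rpm

+3077.8947 rpm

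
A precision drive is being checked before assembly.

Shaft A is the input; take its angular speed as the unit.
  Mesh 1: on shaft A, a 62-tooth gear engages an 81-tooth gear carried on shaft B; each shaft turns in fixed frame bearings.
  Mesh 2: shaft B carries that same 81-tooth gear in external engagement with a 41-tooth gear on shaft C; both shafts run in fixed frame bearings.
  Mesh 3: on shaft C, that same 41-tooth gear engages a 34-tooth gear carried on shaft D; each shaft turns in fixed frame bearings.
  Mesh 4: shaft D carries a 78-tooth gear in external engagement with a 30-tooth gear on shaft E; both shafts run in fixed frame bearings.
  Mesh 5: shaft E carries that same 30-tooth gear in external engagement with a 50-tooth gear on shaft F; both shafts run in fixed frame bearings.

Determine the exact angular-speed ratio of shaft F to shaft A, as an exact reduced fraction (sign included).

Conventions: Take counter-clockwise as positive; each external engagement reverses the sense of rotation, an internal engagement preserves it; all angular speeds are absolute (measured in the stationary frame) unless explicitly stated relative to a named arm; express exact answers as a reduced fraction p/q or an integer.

-1209/425

class = fixed-axis compound train [5 meshes; 5 ratios multiply, 5 sense flips]
mesh 1 [62T→81T]: running ratio 62/81, sense −
mesh 2 [81T→41T]: running ratio 62/41, sense +
mesh 3 [41T→34T]: running ratio 31/17, sense −
mesh 4 [78T→30T]: running ratio 403/85, sense +
mesh 5 [30T→50T]: running ratio 1209/425, sense −
ω_out/ω_in = -1209/425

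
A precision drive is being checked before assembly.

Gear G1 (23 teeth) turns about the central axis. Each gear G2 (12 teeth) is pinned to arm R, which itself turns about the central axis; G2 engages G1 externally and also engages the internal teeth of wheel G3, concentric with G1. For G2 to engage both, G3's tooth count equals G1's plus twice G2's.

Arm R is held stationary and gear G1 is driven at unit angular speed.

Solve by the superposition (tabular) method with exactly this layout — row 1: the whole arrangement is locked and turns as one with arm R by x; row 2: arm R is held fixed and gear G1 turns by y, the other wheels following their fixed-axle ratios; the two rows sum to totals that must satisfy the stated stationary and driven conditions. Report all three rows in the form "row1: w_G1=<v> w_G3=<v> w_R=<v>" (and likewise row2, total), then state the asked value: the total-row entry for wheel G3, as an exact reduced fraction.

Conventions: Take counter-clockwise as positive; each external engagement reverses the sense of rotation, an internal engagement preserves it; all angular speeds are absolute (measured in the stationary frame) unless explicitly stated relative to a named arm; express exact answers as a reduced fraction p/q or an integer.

topology: planetary set — G1 23T / G2 12T / G3 47T, arm = carrier (Willis)
row 1: whole set turns with the arm by x
row 2 (arm held, sun turns y): ω_ring = −(23/47)·y, ω_arm = 0
boundary: total ω_arm = x = 0 and total ω_sun = x + y = 1  ⇒  y = 1, x = 0
row 2 ring = −(23/47)·1 = -23/47
totals (row 1 + row 2): sun 0 + 1 = 1, ring 0 + (-23/47) = -23/47, arm 0 + 0 = 0
asked cell (total, ring) = -23/47

row1: w_G1=0 w_G3=0 w_R=0
row2: w_G1=1 w_G3=-23/47 w_R=0
total: w_G1=1 w_G3=-23/47 w_R=0
asked value: -23/47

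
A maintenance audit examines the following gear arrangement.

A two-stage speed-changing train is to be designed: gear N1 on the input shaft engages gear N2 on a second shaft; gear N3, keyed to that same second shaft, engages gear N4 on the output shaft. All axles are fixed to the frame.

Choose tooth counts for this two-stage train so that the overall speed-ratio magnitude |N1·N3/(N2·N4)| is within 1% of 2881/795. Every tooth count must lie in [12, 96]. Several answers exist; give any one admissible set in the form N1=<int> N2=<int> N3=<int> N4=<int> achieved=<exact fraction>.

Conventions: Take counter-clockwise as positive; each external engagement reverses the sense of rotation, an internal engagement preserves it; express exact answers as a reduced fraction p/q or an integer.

topology: fixed-axis compound train — 2 stages, target 2881/795
target = 2881/795 in lowest terms: an exact hit needs N1·N3 = k·2881 and N2·N4 = k·795 for one integer k, every count in [12, 96]; additionally prefer no 1:1 stage (N1 ≠ N2, N3 ≠ N4)
k = 1: N1·N3 = 2881 = 43·67, N2·N4 = 795 = 15·53
achieved = 43·67/(15·53) = 2881/795; |achieved − target| = 0 ≤ 2881/79500 ✓

N1=43 N2=15 N3=67 N4=53 achieved=2881/795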